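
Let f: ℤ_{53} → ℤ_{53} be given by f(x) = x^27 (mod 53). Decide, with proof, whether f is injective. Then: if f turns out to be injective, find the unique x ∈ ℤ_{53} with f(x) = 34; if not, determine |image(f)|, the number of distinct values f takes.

Since 53 is prime, the nonzero elements of ℤ_{53} form a cyclic group of order 52.
As gcd(27, 52) = 1, raising to the 27th power is a bijection on this group: if s^27 ≡ t^27 then (st^{−1})^27 = 1, and the only element of order dividing gcd(27, 52) = 1 is 1, so s = t.
With f(0) = 0 this makes f injective on all of ℤ_{53}, hence bijective (finite equal-size domain and codomain). In particular f is injective.
Since f is injective, we find the preimage of 34. The inverse of x ↦ x^27 on (ℤ_{53})^× is x ↦ x^27, because 27·27 = 729 = 14·52 + 1 ≡ 1 (mod 52) and x^{52} = 1 for x ≠ 0 (Fermat). So f⁻¹(34) = 34^27 mod 53.
Repeated squaring mod 53: 34^1 ≡ 34, 34^2 ≡ 34² = 1156 ≡ 43, 34^4 ≡ 43² = 1849 ≡ 47, 34^8 ≡ 47² = 2209 ≡ 36, 34^16 ≡ 36² = 1296 ≡ 24. Since 27 = 16 + 8 + 2 + 1, 34^27 ≡ 24·36·43·34: 24·36 = 864 ≡ 16, then 16·43 = 688 ≡ 52, then 52·34 = 1768 ≡ 19. So 34^27 ≡ 19 (mod 53).
Hence f⁻¹(34) = 19.

19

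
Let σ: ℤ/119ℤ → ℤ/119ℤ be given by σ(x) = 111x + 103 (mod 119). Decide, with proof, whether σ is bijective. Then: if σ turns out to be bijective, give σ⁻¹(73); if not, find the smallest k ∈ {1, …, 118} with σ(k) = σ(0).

93

Suppose σ(x_1) = σ(x_2) in ℤ/119ℤ. Then 111x_1 + 103 ≡ 111x_2 + 103 (mod 119), hence 111(x_1 − x_2) ≡ 0 (mod 119).
Since gcd(111, 119) = 1, 111 is invertible modulo 119, so x_1 − x_2 ≡ 0 (mod 119), i.e. x_1 = x_2.
We now compute 111⁻¹ mod 119 explicitly. Euclid's algorithm: 119 = 1·111 + 8, 111 = 13·8 + 7, 8 = 1·7 + 1; back-substituting gives 1 = 104·111 − 97·119, so 111⁻¹ ≡ 104 (mod 119).
Then y ↦ 104(y − 103) is a two-sided inverse to σ, so every y ∈ ℤ/119ℤ has a preimage.
Hence σ is bijective.
Since σ is bijective, we compute σ⁻¹(73): solve 111x + 103 ≡ 73 (mod 119), i.e. 111x ≡ 89 (mod 119).
Multiplying by 111⁻¹ = 104 gives x ≡ 104·89 = 9256 = 77·119 + 93 ≡ 93 (mod 119).
Check: σ(93) = 111·93 + 103 = 10426 = 87·119 + 73 ≡ 73 (mod 119).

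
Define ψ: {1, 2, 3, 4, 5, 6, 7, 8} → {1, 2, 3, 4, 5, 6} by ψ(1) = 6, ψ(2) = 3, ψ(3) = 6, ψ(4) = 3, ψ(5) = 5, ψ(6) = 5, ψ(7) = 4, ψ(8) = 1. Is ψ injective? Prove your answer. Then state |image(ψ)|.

5

ψ(1) = 6 = ψ(3) with 1 ≠ 3, so ψ is not injective.
The image of ψ is {1, 3, 4, 5, 6}, which has 5 elements.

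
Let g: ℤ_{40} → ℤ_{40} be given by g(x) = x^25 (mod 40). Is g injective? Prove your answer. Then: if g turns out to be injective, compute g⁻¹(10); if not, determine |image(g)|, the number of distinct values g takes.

g(0) = 0^25 = 0.
g(10): Repeated squaring mod 40: 10^1 ≡ 10, 10^2 ≡ 10² = 100 ≡ 20, 10^4 ≡ 20² = 400 ≡ 0, 10^8 ≡ 0² = 0, 10^16 ≡ 0² = 0. Since 25 = 16 + 8 + 1, 10^25 ≡ 0·0·10: 0·0 = 0, then 0·10 = 0. So 10^25 ≡ 0 (mod 40).
So g(0) = g(10) = 0 while 0 ≠ 10, therefore g is not injective.
Since g is not injective, we determine |image(g)|. Computing x^25 mod 40 for each x (by repeated squaring, reducing mod 40 at every step), the values g(0), g(1), …, g(39) are: 0, 1, 32, 3, 24, 5, 16, 7, 8, 9, 0, 11, 32, 13, 24, 15, 16, 17, 8, 19, 0, 21, 32, 23, 24, 25, 16, 27, 8, 29, 0, 31, 32, 33, 24, 35, 16, 37, 8, 39.
The distinct values are {0, 1, 3, 5, 7, 8, 9, 11, 13, 15, 16, 17, 19, 21, 23, 24, 25, 27, 29, 31, 32, 33, 35, 37, 39}; there are 25 of them.

25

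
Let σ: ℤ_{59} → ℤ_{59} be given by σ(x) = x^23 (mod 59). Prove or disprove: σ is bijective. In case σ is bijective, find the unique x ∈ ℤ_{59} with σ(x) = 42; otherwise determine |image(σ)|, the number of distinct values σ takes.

8

Since 59 is prime, the nonzero elements of ℤ_{59} form a cyclic group of order 58.
As gcd(23, 58) = 1, raising to the 23rd power is a bijection on this group: if s^23 ≡ t^23 then (st^{−1})^23 = 1, and the only element of order dividing gcd(23, 58) = 1 is 1, so s = t.
With σ(0) = 0 this makes σ injective on all of ℤ_{59}, hence bijective (finite equal-size domain and codomain). In particular σ is bijective.
Since σ is bijective, we find the preimage of 42. The inverse of x ↦ x^23 on (ℤ_{59})^× is x ↦ x^53, because 23·53 = 1219 = 21·58 + 1 ≡ 1 (mod 58) and x^{58} = 1 for x ≠ 0 (Fermat). So σ⁻¹(42) = 42^53 mod 59.
Repeated squaring mod 59: 42^1 ≡ 42, 42^2 ≡ 42² = 1764 ≡ 53, 42^4 ≡ 53² = 2809 ≡ 36, 42^8 ≡ 36² = 1296 ≡ 57, 42^16 ≡ 57² = 3249 ≡ 4, 42^32 ≡ 4² = 16. Since 53 = 32 + 16 + 4 + 1, 42^53 ≡ 16·4·36·42: 16·4 = 64 ≡ 5, then 5·36 = 180 ≡ 3, then 3·42 = 126 ≡ 8. So 42^53 ≡ 8 (mod 59).
Hence σ⁻¹(42) = 8.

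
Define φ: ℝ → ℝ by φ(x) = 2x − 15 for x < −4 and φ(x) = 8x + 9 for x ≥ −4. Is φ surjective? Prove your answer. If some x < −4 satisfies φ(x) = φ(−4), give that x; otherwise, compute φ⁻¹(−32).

Both pieces are strictly increasing (slopes 2 and 8), so each is injective on its own interval.
The left piece maps (−∞, −4) onto (−∞, −23); the right piece maps [−4, ∞) onto [−23, ∞).
These images together cover ℝ, so φ is surjective.
Because the two images are disjoint, no x < −4 has φ(x) = φ(−4), so we compute φ⁻¹(−32): −32 lies in (−∞, −23), so solve 2x − 15 = −32: x = (−32 + 15)/2 = −17/2.

-17/2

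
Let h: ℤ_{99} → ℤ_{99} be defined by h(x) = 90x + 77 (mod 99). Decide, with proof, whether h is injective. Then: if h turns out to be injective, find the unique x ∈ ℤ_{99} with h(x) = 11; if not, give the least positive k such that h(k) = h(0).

11

By definition, injectivity means: for all a, b in the domain, h(a) = h(b) implies a = b.
We have gcd(90, 99) = 9 > 1. Taking a = 0 and b = 11: h(0) = 77 and h(11) = 90·11 + 77 = 1067 ≡ 77 (mod 99).
So h(0) = h(11) while 0 ≠ 11, thus h is not injective.
Since h is not injective, we find the least positive k with h(k) = h(0): this means 90k ≡ 0 (mod 99), i.e. 99 ∣ 90k. Since gcd(90, 99) = 9, dividing through by 9 this holds exactly when 11 ∣ 10k, and as gcd(10, 11) = 1, exactly when 11 ∣ k.
The smallest positive such k is 11.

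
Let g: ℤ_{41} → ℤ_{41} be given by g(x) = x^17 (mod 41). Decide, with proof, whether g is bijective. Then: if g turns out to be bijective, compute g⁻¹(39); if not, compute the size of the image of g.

Since 41 is prime, the nonzero elements of ℤ_{41} form a cyclic group of order 40.
As gcd(17, 40) = 1, raising to the 17th power is a bijection on this group: if x_1^17 ≡ x_2^17 then (x_1x_2^{−1})^17 = 1, and the only element of order dividing gcd(17, 40) = 1 is 1, so x_1 = x_2.
With g(0) = 0 this makes g injective on all of ℤ_{41}, hence bijective (finite equal-size domain and codomain). In particular g is bijective.
Since g is bijective, we find the preimage of 39. The inverse of x ↦ x^17 on (ℤ_{41})^× is x ↦ x^33, because 17·33 = 561 = 14·40 + 1 ≡ 1 (mod 40) and x^{40} = 1 for x ≠ 0 (Fermat). So g⁻¹(39) = 39^33 mod 41.
Repeated squaring mod 41: 39^1 ≡ 39, 39^2 ≡ 39² = 1521 ≡ 4, 39^4 ≡ 4² = 16, 39^8 ≡ 16² = 256 ≡ 10, 39^16 ≡ 10² = 100 ≡ 18, 39^32 ≡ 18² = 324 ≡ 37. Since 33 = 32 + 1, 39^33 ≡ 37·39: 37·39 = 1443 ≡ 8. So 39^33 ≡ 8 (mod 41).
Hence g⁻¹(39) = 8.

8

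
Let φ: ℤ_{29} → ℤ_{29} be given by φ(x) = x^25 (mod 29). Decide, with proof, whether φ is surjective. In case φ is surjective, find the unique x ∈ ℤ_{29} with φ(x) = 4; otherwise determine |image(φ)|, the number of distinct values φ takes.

13

Since 29 is prime, the nonzero elements of ℤ_{29} form a cyclic group of order 28.
As gcd(25, 28) = 1, raising to the 25th power is a bijection on this group: if s^25 ≡ t^25 then (st^{−1})^25 = 1, and the only element of order dividing gcd(25, 28) = 1 is 1, so s = t.
With φ(0) = 0 this makes φ injective on all of ℤ_{29}, hence bijective (finite equal-size domain and codomain). In particular φ is surjective.
Since φ is surjective, we find the preimage of 4. The inverse of x ↦ x^25 on (ℤ_{29})^× is x ↦ x^9, because 25·9 = 225 = 8·28 + 1 ≡ 1 (mod 28) and x^{28} = 1 for x ≠ 0 (Fermat). So φ⁻¹(4) = 4^9 mod 29.
Repeated squaring mod 29: 4^1 ≡ 4, 4^2 ≡ 4² = 16, 4^4 ≡ 16² = 256 ≡ 24, 4^8 ≡ 24² = 576 ≡ 25. Since 9 = 8 + 1, 4^9 ≡ 25·4: 25·4 = 100 ≡ 13. So 4^9 ≡ 13 (mod 29).
Hence φ⁻¹(4) = 13.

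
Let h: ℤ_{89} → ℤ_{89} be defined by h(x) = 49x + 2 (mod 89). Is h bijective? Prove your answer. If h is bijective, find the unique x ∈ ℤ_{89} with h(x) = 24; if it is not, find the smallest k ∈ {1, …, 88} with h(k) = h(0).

84

Suppose h(s) = h(t) in ℤ_{89}. Then 49s + 2 ≡ 49t + 2 (mod 89), thus 49(s − t) ≡ 0 (mod 89).
Since gcd(49, 89) = 1, 49 is invertible modulo 89, thus s − t ≡ 0 (mod 89), i.e. s = t.
We now compute 49⁻¹ mod 89 explicitly. Euclid's algorithm: 89 = 1·49 + 40, 49 = 1·40 + 9, 40 = 4·9 + 4, 9 = 2·4 + 1; back-substituting gives 1 = 20·49 − 11·89, so 49⁻¹ ≡ 20 (mod 89).
Then y ↦ 20(y − 2) is a two-sided inverse to h, so every y ∈ ℤ_{89} has a preimage.
Therefore h is bijective.
Since h is bijective, we find h⁻¹(24): we need 49x ≡ 24 − 2 ≡ 22 (mod 89). Using 49⁻¹ = 20: x ≡ 20·22 = 440 = 4·89 + 84, so x = 84.
Check: h(84) = 49·84 + 2 = 4118 = 46·89 + 24 ≡ 24 (mod 89).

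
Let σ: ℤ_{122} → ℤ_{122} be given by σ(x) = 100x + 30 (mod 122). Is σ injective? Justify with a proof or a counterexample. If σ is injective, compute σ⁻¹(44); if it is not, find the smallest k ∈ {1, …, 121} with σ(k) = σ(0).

We have gcd(100, 122) = 2 > 1. Taking a = 0 and b = 61: σ(0) = 30 and σ(61) = 100·61 + 30 = 6130 ≡ 30 (mod 122).
So σ(0) = σ(61) while 0 ≠ 61, thus σ is not injective.
Since σ is not injective, we find the least positive k with σ(k) = σ(0): this means 100k ≡ 0 (mod 122), i.e. 122 ∣ 100k. Since gcd(100, 122) = 2, dividing through by 2 this holds exactly when 61 ∣ 50k, and as gcd(50, 61) = 1, exactly when 61 ∣ k.
The smallest positive such k is 61.

61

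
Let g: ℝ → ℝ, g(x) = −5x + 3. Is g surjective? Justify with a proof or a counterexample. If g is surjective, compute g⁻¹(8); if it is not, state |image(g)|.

-1

For any y ∈ ℝ, x = (y − 3)/(−5) satisfies g(x) = y.
Therefore g is surjective.
Since g is surjective, we compute g⁻¹(8) = (8 − 3)/(−5) = −1.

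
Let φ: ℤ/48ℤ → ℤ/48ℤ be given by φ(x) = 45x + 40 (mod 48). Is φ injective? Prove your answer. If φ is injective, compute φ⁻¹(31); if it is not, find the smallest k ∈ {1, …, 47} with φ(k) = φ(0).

We have gcd(45, 48) = 3 > 1. Taking a = 0 and b = 16: φ(0) = 40 and φ(16) = 45·16 + 40 = 760 ≡ 40 (mod 48).
So φ(0) = φ(16) while 0 ≠ 16, so φ is not injective.
Since φ is not injective, we find the least positive k with φ(k) = φ(0): this means 45k ≡ 0 (mod 48), i.e. 48 ∣ 45k. Since gcd(45, 48) = 3, dividing through by 3 this holds exactly when 16 ∣ 15k, and as gcd(15, 16) = 1, exactly when 16 ∣ k.
The smallest positive such k is 16.

16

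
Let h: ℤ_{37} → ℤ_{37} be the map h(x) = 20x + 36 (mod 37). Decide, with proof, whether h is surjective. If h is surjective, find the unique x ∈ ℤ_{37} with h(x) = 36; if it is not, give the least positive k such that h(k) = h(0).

Recall: h is surjective if every y in the codomain equals h(x) for some x in the domain.
Since gcd(20, 37) = 1, 20 is invertible modulo 37. Euclid's algorithm: 37 = 1·20 + 17, 20 = 1·17 + 3, 17 = 5·3 + 2, 3 = 1·2 + 1; back-substituting gives 1 = 13·20 − 7·37, so 20⁻¹ ≡ 13 (mod 37).
For any y ∈ ℤ_{37}, x = 13(y − 36) mod 37 satisfies h(x) = 20·13(y − 36) + 36 ≡ y (since 20·13 ≡ 1 mod 37). So every y has a preimage.
Therefore h is surjective.
Since h is surjective, we compute h⁻¹(36): solve 20x + 36 ≡ 36 (mod 37), i.e. 20x ≡ 0 (mod 37).
Multiplying by 20⁻¹ = 13 gives x ≡ 13·0 = 0 ≡ 0 (mod 37).
Check: h(0) = 20·0 + 36 = 36 ≡ 36 (mod 37).

0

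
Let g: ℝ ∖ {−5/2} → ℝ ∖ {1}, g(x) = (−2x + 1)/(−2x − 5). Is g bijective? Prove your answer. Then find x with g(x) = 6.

-31/10

Suppose g(u) = g(v). Cross-multiplying: (−2u + 1)(−2v − 5) = (−2v + 1)(−2u − 5).
Expanding both sides and cancelling the symmetric terms leaves 12·(u − v) = 0. Since 12 ≠ 0, u = v. Hence g is injective.
For any y ≠ 1, solving y(−2x − 5) = −2x + 1 for x gives a well-defined x ≠ −5/2. So g is surjective.
So g is bijective.
Solving g(x) = 6: cross-multiplying gives −2x + 1 = 6(−2x − 5), which rearranges to 10x = −31, so x = −31/10.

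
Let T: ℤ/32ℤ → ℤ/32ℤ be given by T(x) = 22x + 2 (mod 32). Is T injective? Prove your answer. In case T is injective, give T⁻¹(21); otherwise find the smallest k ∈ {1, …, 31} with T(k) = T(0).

We have gcd(22, 32) = 2 > 1. Taking s = 0 and t = 16: T(0) = 2 and T(16) = 22·16 + 2 = 354 ≡ 2 (mod 32).
So T(0) = T(16) while 0 ≠ 16, so T is not injective.
Since T is not injective, we find the least positive k with T(k) = T(0): this means 22k ≡ 0 (mod 32), i.e. 32 ∣ 22k. Since gcd(22, 32) = 2, dividing through by 2 this holds exactly when 16 ∣ 11k, and as gcd(11, 16) = 1, exactly when 16 ∣ k.
The smallest positive such k is 16.

16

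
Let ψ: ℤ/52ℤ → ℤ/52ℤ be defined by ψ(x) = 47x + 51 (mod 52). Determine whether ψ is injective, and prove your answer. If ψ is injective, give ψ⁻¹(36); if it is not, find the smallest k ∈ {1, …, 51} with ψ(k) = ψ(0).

If ψ(u) = ψ(v), then 47u ≡ 47v (mod 52). Because gcd(47, 52) = 1, we may cancel 47 to get u ≡ v (mod 52).
Therefore ψ is injective.
We now compute 47⁻¹ mod 52 explicitly. Euclid's algorithm: 52 = 1·47 + 5, 47 = 9·5 + 2, 5 = 2·2 + 1; back-substituting gives 1 = 31·47 − 28·52, so 47⁻¹ ≡ 31 (mod 52).
Since ψ is injective, we compute ψ⁻¹(36): solve 47x + 51 ≡ 36 (mod 52), i.e. 47x ≡ 37 (mod 52).
Multiplying by 47⁻¹ = 31 gives x ≡ 31·37 = 1147 = 22·52 + 3 ≡ 3 (mod 52).
Check: ψ(3) = 47·3 + 51 = 192 = 3·52 + 36 ≡ 36 (mod 52).

3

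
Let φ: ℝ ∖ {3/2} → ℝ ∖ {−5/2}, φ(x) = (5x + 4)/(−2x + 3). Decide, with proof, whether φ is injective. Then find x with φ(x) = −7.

25/9

Suppose φ(x_1) = φ(x_2). Cross-multiplying: (5x_1 + 4)(−2x_2 + 3) = (5x_2 + 4)(−2x_1 + 3).
Expanding both sides and cancelling the symmetric terms leaves 23·(x_1 − x_2) = 0. Since 23 ≠ 0, x_1 = x_2. Hence φ is injective.
Solving φ(x) = −7: cross-multiplying gives 5x + 4 = −7(−2x + 3), which rearranges to −9x = −25, so x = 25/9.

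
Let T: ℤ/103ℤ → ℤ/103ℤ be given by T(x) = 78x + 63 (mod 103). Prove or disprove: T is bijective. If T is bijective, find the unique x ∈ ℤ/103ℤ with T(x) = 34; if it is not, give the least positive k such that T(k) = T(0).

Suppose T(a) = T(b) in ℤ/103ℤ. Then 78a + 63 ≡ 78b + 63 (mod 103), so 78(a − b) ≡ 0 (mod 103).
Since gcd(78, 103) = 1, 78 is invertible modulo 103, so a − b ≡ 0 (mod 103), i.e. a = b.
We now compute 78⁻¹ mod 103 explicitly. Euclid's algorithm: 103 = 1·78 + 25, 78 = 3·25 + 3, 25 = 8·3 + 1; back-substituting gives 1 = 70·78 − 53·103, so 78⁻¹ ≡ 70 (mod 103).
For any y ∈ ℤ/103ℤ, x = 70(y − 63) mod 103 satisfies T(x) = 78·70(y − 63) + 63 ≡ y (since 78·70 ≡ 1 mod 103). So every y has a preimage.
Hence T is bijective.
Since T is bijective, we compute T⁻¹(34): solve 78x + 63 ≡ 34 (mod 103), i.e. 78x ≡ 74 (mod 103).
Multiplying by 78⁻¹ = 70 gives x ≡ 70·74 = 5180 = 50·103 + 30 ≡ 30 (mod 103).
Check: T(30) = 78·30 + 63 = 2403 = 23·103 + 34 ≡ 34 (mod 103).

30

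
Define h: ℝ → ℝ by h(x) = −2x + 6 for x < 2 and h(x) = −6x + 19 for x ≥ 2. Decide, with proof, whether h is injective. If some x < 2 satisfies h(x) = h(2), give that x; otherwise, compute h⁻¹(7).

-1/2

Both pieces are strictly decreasing (slopes −2 and −6), so each is injective on its own interval.
The left piece maps (−∞, 2) onto (2, ∞); the right piece maps [2, ∞) onto (−∞, 7].
These images overlap. In particular h(2) = 7 (right piece), and solving −2x + 6 = 7 on the left piece gives x = −1/2 < 2.
So h(−1/2) = h(2) with −1/2 ≠ 2, and h is not injective. This x = −1/2 is the requested value below 2.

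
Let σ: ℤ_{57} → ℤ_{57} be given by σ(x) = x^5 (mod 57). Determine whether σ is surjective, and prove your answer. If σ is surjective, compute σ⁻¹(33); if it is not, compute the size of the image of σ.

51

Computing x^5 mod 57 for each x (by repeated squaring, reducing mod 57 at every step), the values σ(0), σ(1), …, σ(56) are: 0, 1, 32, 15, 55, 47, 24, 49, 50, 54, 22, 26, 27, 52, 29, 21, 4, 44, 18, 19, 20, 51, 34, 17, 9, 43, 11, 12, 16, 41, 45, 46, 14, 48, 40, 23, 6, 37, 38, 39, 13, 53, 36, 28, 5, 30, 31, 35, 3, 7, 8, 33, 10, 2, 42, 25, 56.
Every element of ℤ_{57} appears exactly once in this list, so σ is a bijection, and in particular surjective.
Since σ is surjective, we read off the preimage of 33 from the same table: σ(51) = 33, so σ⁻¹(33) = 51.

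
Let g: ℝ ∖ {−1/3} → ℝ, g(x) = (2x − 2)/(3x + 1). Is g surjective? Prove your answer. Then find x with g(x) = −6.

-1/5

If g(x) = 2/3, cross-multiplying gives 3(2x − 2) = 2(3x + 1), which simplifies to −6 = 2 — false.  So 2/3 has no preimage and g is not surjective.
Solving g(x) = −6: cross-multiplying gives 2x − 2 = −6(3x + 1), which rearranges to 20x = −4, so x = −1/5.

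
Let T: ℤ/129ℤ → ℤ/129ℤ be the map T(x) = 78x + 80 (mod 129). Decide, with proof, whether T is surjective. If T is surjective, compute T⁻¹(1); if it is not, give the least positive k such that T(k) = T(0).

43

Since gcd(78, 129) = 3, we have 78x ≡ 0 (mod 3) for all x, so T(x) ≡ 2 (mod 3).
But 0 ≢ 2 (mod 3), so 0 ∈ ℤ/129ℤ has no preimage. Hence T is not surjective.
Since T is not surjective, we find the least positive k with T(k) = T(0): this means 78k ≡ 0 (mod 129), i.e. 129 ∣ 78k. Since gcd(78, 129) = 3, dividing through by 3 this holds exactly when 43 ∣ 26k, and as gcd(26, 43) = 1, exactly when 43 ∣ k.
The smallest positive such k is 43.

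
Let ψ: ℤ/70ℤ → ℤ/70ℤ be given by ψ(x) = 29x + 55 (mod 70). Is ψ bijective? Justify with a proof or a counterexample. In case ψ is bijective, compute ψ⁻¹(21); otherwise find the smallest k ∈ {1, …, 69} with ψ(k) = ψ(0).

64

Suppose ψ(s) = ψ(t) in ℤ/70ℤ. Then 29s + 55 ≡ 29t + 55 (mod 70), hence 29(s − t) ≡ 0 (mod 70).
Since gcd(29, 70) = 1, 29 is invertible modulo 70, thus s − t ≡ 0 (mod 70), i.e. s = t.
We now compute 29⁻¹ mod 70 explicitly. Euclid's algorithm: 70 = 2·29 + 12, 29 = 2·12 + 5, 12 = 2·5 + 2, 5 = 2·2 + 1; back-substituting gives 1 = 29·29 − 12·70, so 29⁻¹ ≡ 29 (mod 70).
For any y ∈ ℤ/70ℤ, x = 29(y − 55) mod 70 satisfies ψ(x) = 29·29(y − 55) + 55 ≡ y (since 29·29 ≡ 1 mod 70). So every y has a preimage.
Therefore ψ is bijective.
Since ψ is bijective, we compute ψ⁻¹(21): solve 29x + 55 ≡ 21 (mod 70), i.e. 29x ≡ 36 (mod 70).
Multiplying by 29⁻¹ = 29 gives x ≡ 29·36 = 1044 = 14·70 + 64 ≡ 64 (mod 70).
Check: ψ(64) = 29·64 + 55 = 1911 = 27·70 + 21 ≡ 21 (mod 70).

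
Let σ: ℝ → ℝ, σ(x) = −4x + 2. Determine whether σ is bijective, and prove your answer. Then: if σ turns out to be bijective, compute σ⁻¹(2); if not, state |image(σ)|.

0

Suppose σ(a) = σ(b). Then −4a + 2 = −4b + 2, hence −4a = −4b, therefore a = b.
For any y ∈ ℝ, x = (y − 2)/(−4) satisfies σ(x) = y.
Thus σ is bijective.
Since σ is bijective, we compute σ⁻¹(2) = (2 − 2)/(−4) = 0.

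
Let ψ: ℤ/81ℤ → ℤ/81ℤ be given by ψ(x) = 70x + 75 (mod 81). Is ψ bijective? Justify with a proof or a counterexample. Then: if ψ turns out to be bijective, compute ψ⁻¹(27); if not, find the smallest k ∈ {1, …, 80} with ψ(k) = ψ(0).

Suppose ψ(s) = ψ(t) in ℤ/81ℤ. Then 70s + 75 ≡ 70t + 75 (mod 81), thus 70(s − t) ≡ 0 (mod 81).
Since gcd(70, 81) = 1, 70 is invertible modulo 81, therefore s − t ≡ 0 (mod 81), i.e. s = t.
We now compute 70⁻¹ mod 81 explicitly. Euclid's algorithm: 81 = 1·70 + 11, 70 = 6·11 + 4, 11 = 2·4 + 3, 4 = 1·3 + 1; back-substituting gives 1 = 22·70 − 19·81, so 70⁻¹ ≡ 22 (mod 81).
For any y ∈ ℤ/81ℤ, x = 22(y − 75) mod 81 satisfies ψ(x) = 70·22(y − 75) + 75 ≡ y (since 70·22 ≡ 1 mod 81). So every y has a preimage.
Thus ψ is bijective.
Since ψ is bijective, we find ψ⁻¹(27): we need 70x ≡ 27 − 75 ≡ 33 (mod 81). Using 70⁻¹ = 22: x ≡ 22·33 = 726 = 8·81 + 78, so x = 78.
Check: ψ(78) = 70·78 + 75 = 5535 = 68·81 + 27 ≡ 27 (mod 81).

78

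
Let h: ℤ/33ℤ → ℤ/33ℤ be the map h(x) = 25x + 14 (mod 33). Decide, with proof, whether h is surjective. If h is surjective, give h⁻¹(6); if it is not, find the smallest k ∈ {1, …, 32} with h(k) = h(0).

1

By definition, surjectivity means every element of the codomain has a preimage under h.
Since gcd(25, 33) = 1, 25 is invertible modulo 33. Euclid's algorithm: 33 = 1·25 + 8, 25 = 3·8 + 1; back-substituting gives 1 = 4·25 − 3·33, so 25⁻¹ ≡ 4 (mod 33).
For any y ∈ ℤ/33ℤ, x = 4(y − 14) mod 33 satisfies h(x) = 25·4(y − 14) + 14 ≡ y (since 25·4 ≡ 1 mod 33). So every y has a preimage.
Hence h is surjective.
Since h is surjective, we compute h⁻¹(6): solve 25x + 14 ≡ 6 (mod 33), i.e. 25x ≡ 25 (mod 33).
Multiplying by 25⁻¹ = 4 gives x ≡ 4·25 = 100 = 3·33 + 1 ≡ 1 (mod 33).
Check: h(1) = 25·1 + 14 = 39 = 1·33 + 6 ≡ 6 (mod 33).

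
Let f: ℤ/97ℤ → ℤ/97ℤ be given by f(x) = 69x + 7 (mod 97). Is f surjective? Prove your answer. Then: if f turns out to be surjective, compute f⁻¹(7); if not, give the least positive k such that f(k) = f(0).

Since gcd(69, 97) = 1, 69 is invertible modulo 97. Euclid's algorithm: 97 = 1·69 + 28, 69 = 2·28 + 13, 28 = 2·13 + 2, 13 = 6·2 + 1; back-substituting gives 1 = 45·69 − 32·97, so 69⁻¹ ≡ 45 (mod 97).
Then y ↦ 45(y − 7) is a two-sided inverse to f, so every y ∈ ℤ/97ℤ has a preimage.
Thus f is surjective.
Since f is surjective, we compute f⁻¹(7): solve 69x + 7 ≡ 7 (mod 97), i.e. 69x ≡ 0 (mod 97).
Multiplying by 69⁻¹ = 45 gives x ≡ 45·0 = 0 ≡ 0 (mod 97).
Check: f(0) = 69·0 + 7 = 7 ≡ 7 (mod 97).

0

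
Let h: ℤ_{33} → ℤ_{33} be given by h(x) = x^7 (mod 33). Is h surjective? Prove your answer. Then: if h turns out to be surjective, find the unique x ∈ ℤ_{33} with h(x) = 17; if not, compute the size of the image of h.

Computing x^7 mod 33 for each x (by repeated squaring, reducing mod 33 at every step), the values h(0), h(1), …, h(32) are: 0, 1, 29, 9, 16, 14, 30, 28, 2, 15, 10, 11, 12, 7, 20, 27, 25, 8, 6, 13, 26, 21, 22, 23, 18, 31, 5, 3, 19, 17, 24, 4, 32.
Every element of ℤ_{33} appears exactly once in this list, so h is a bijection, and in particular surjective.
Since h is surjective, we read off the preimage of 17 from the same table: h(29) = 17, so h⁻¹(17) = 29.

29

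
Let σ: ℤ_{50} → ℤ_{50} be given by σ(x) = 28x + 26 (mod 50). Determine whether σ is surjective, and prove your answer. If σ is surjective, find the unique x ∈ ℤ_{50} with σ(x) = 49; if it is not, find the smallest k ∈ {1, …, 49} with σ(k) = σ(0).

Recall that σ is surjective if every y in the codomain equals σ(x) for some x in the domain.
Since gcd(28, 50) = 2, we have 28x ≡ 0 (mod 2) for all x, so σ(x) ≡ 0 (mod 2).
But 1 ≢ 0 (mod 2), so 1 ∈ ℤ_{50} has no preimage. Hence σ is not surjective.
Since σ is not surjective, we find the least positive k with σ(k) = σ(0): this means 28k ≡ 0 (mod 50), i.e. 50 ∣ 28k. Since gcd(28, 50) = 2, dividing through by 2 this holds exactly when 25 ∣ 14k, and as gcd(14, 25) = 1, exactly when 25 ∣ k.
The smallest positive such k is 25.

25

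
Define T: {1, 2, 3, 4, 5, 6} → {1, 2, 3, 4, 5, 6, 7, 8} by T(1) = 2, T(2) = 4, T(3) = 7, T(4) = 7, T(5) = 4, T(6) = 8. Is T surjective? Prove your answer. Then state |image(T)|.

No element maps to 1, so T is not surjective.
The image of T is {2, 4, 7, 8}, which has 4 elements.

4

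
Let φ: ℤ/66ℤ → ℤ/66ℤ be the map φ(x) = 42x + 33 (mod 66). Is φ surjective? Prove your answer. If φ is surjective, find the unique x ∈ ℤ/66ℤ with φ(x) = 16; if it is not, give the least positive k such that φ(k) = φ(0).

11

Since gcd(42, 66) = 6, we have 42x ≡ 0 (mod 6) for all x, so φ(x) ≡ 3 (mod 6).
But 0 ≢ 3 (mod 6), so 0 ∈ ℤ/66ℤ has no preimage. Thus φ is not surjective.
Since φ is not surjective, we find the least positive k with φ(k) = φ(0): this means 42k ≡ 0 (mod 66), i.e. 66 ∣ 42k. Since gcd(42, 66) = 6, dividing through by 6 this holds exactly when 11 ∣ 7k, and as gcd(7, 11) = 1, exactly when 11 ∣ k.
The smallest positive such k is 11.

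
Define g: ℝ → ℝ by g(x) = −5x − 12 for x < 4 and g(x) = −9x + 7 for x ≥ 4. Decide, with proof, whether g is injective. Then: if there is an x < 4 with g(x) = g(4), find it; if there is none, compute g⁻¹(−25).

Both pieces are strictly decreasing (slopes −5 and −9), so each is injective on its own interval.
The left piece maps (−∞, 4) onto (−32, ∞); the right piece maps [4, ∞) onto (−∞, −29].
These images overlap. In particular g(4) = −29 (right piece), and solving −5x − 12 = −29 on the left piece gives x = 17/5 < 4.
So g(17/5) = g(4) with 17/5 ≠ 4, and g is not injective. This x = 17/5 is the requested value below 4.

17/5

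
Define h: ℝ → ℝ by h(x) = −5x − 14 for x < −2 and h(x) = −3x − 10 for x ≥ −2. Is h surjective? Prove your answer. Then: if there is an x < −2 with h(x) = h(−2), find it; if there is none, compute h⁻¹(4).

-18/5

Both pieces are strictly decreasing (slopes −5 and −3), so each is injective on its own interval.
The left piece maps (−∞, −2) onto (−4, ∞); the right piece maps [−2, ∞) onto (−∞, −4].
These images together cover ℝ, so h is surjective.
Because the two images are disjoint, no x < −2 has h(x) = h(−2), so we compute h⁻¹(4): 4 lies in (−4, ∞), so solve −5x − 14 = 4: x = (4 + 14)/(−5) = −18/5.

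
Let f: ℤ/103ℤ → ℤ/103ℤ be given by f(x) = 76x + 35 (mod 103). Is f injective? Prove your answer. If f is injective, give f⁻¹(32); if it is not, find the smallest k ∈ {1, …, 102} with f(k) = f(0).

By definition, f is injective if f(u) = f(v) implies u = v.
If f(u) = f(v), then 76u ≡ 76v (mod 103). Because gcd(76, 103) = 1, we may cancel 76 to get u ≡ v (mod 103).
Hence f is injective.
We now compute 76⁻¹ mod 103 explicitly. Euclid's algorithm: 103 = 1·76 + 27, 76 = 2·27 + 22, 27 = 1·22 + 5, 22 = 4·5 + 2, 5 = 2·2 + 1; back-substituting gives 1 = 61·76 − 45·103, so 76⁻¹ ≡ 61 (mod 103).
Since f is injective, we compute f⁻¹(32): solve 76x + 35 ≡ 32 (mod 103), i.e. 76x ≡ 100 (mod 103).
Multiplying by 76⁻¹ = 61 gives x ≡ 61·100 = 6100 = 59·103 + 23 ≡ 23 (mod 103).
Check: f(23) = 76·23 + 35 = 1783 = 17·103 + 32 ≡ 32 (mod 103).

23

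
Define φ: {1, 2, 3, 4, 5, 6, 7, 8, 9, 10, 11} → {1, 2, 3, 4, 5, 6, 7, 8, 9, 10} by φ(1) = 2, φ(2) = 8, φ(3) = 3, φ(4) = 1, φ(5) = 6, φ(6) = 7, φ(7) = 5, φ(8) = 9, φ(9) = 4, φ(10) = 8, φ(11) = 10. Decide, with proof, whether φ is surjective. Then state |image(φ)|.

Every element of the codomain has a preimage: 1 = φ(4), 2 = φ(1), 3 = φ(3), 4 = φ(9), 5 = φ(7), 6 = φ(5), 7 = φ(6), 8 = φ(2), 9 = φ(8), 10 = φ(11).
Thus φ is surjective.
The image of φ is {1, 2, 3, 4, 5, 6, 7, 8, 9, 10}, which has 10 elements.

10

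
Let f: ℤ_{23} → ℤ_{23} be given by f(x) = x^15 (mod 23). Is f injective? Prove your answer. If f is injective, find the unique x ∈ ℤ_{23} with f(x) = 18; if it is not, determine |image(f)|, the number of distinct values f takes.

Since 23 is prime, the nonzero elements of ℤ_{23} form a cyclic group of order 22.
As gcd(15, 22) = 1, raising to the 15th power is a bijection on this group: if a^15 ≡ b^15 then (ab^{−1})^15 = 1, and the only element of order dividing gcd(15, 22) = 1 is 1, so a = b.
With f(0) = 0 this makes f injective on all of ℤ_{23}, hence bijective (finite equal-size domain and codomain). In particular f is injective.
Since f is injective, we find the preimage of 18. The inverse of x ↦ x^15 on (ℤ_{23})^× is x ↦ x^3, because 15·3 = 45 = 2·22 + 1 ≡ 1 (mod 22) and x^{22} = 1 for x ≠ 0 (Fermat). So f⁻¹(18) = 18^3 mod 23.
Repeated squaring mod 23: 18^1 ≡ 18, 18^2 ≡ 18² = 324 ≡ 2. Since 3 = 2 + 1, 18^3 ≡ 2·18: 2·18 = 36 ≡ 13. So 18^3 ≡ 13 (mod 23).
Hence f⁻¹(18) = 13.

13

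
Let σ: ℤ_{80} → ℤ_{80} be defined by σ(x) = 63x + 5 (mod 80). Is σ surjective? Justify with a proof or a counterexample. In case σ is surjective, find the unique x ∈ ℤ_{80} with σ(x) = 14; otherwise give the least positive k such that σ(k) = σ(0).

Since gcd(63, 80) = 1, 63 is invertible modulo 80. Euclid's algorithm: 80 = 1·63 + 17, 63 = 3·17 + 12, 17 = 1·12 + 5, 12 = 2·5 + 2, 5 = 2·2 + 1; back-substituting gives 1 = 47·63 − 37·80, so 63⁻¹ ≡ 47 (mod 80).
Then y ↦ 47(y − 5) is a two-sided inverse to σ, so every y ∈ ℤ_{80} has a preimage.
So σ is surjective.
Since σ is surjective, we find σ⁻¹(14): we need 63x ≡ 14 − 5 ≡ 9 (mod 80). Using 63⁻¹ = 47: x ≡ 47·9 = 423 = 5·80 + 23, so x = 23.
Check: σ(23) = 63·23 + 5 = 1454 = 18·80 + 14 ≡ 14 (mod 80).

23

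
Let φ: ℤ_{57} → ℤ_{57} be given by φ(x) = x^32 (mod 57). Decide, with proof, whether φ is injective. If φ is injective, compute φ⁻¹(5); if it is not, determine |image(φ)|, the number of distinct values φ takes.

20

φ(8): Repeated squaring mod 57: 8^1 ≡ 8, 8^2 ≡ 8² = 64 ≡ 7, 8^4 ≡ 7² = 49, 8^8 ≡ 49² = 2401 ≡ 7, 8^16 ≡ 7² = 49, 8^32 ≡ 49² = 2401 ≡ 7. So 8^32 ≡ 7 (mod 57).
φ(11): Repeated squaring mod 57: 11^1 ≡ 11, 11^2 ≡ 11² = 121 ≡ 7, 11^4 ≡ 7² = 49, 11^8 ≡ 49² = 2401 ≡ 7, 11^16 ≡ 7² = 49, 11^32 ≡ 49² = 2401 ≡ 7. So 11^32 ≡ 7 (mod 57).
So φ(8) = φ(11) = 7 while 8 ≠ 11, hence φ is not injective.
Since φ is not injective, we determine |image(φ)|. Computing x^32 mod 57 for each x (by repeated squaring, reducing mod 57 at every step), the values φ(0), φ(1), …, φ(56) are: 0, 1, 25, 42, 55, 28, 24, 49, 7, 54, 16, 7, 30, 43, 28, 36, 4, 25, 39, 19, 1, 6, 4, 55, 9, 43, 49, 45, 16, 16, 45, 49, 43, 9, 55, 4, 6, 1, 19, 39, 25, 4, 36, 28, 43, 30, 7, 16, 54, 7, 49, 24, 28, 55, 42, 25, 1.
The distinct values are {0, 1, 4, 6, 7, 9, 16, 19, 24, 25, 28, 30, 36, 39, 42, 43, 45, 49, 54, 55}; there are 20 of them.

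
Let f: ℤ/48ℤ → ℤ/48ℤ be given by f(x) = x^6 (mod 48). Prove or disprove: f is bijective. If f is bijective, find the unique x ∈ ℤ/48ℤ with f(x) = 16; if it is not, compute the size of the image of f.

f(2): Repeated squaring mod 48: 2^1 ≡ 2, 2^2 ≡ 2² = 4, 2^4 ≡ 4² = 16. Since 6 = 4 + 2, 2^6 ≡ 16·4: 16·4 = 64 ≡ 16. So 2^6 ≡ 16 (mod 48).
f(4): Repeated squaring mod 48: 4^1 ≡ 4, 4^2 ≡ 4² = 16, 4^4 ≡ 16² = 256 ≡ 16. Since 6 = 4 + 2, 4^6 ≡ 16·16: 16·16 = 256 ≡ 16. So 4^6 ≡ 16 (mod 48).
So f(2) = f(4) = 16 while 2 ≠ 4, so f is not injective, hence not bijective.
Since f is not bijective, we determine |image(f)|. Computing x^6 mod 48 for each x (by repeated squaring, reducing mod 48 at every step), the values f(0), f(1), …, f(47) are: 0, 1, 16, 9, 16, 25, 0, 1, 16, 33, 16, 25, 0, 25, 16, 33, 16, 1, 0, 25, 16, 9, 16, 1, 0, 1, 16, 9, 16, 25, 0, 1, 16, 33, 16, 25, 0, 25, 16, 33, 16, 1, 0, 25, 16, 9, 16, 1.
The distinct values are {0, 1, 9, 16, 25, 33}; there are 6 of them.

6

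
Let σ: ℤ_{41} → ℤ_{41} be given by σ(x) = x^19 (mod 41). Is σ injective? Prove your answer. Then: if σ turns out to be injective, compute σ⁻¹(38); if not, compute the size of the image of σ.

Since 41 is prime, the nonzero elements of ℤ_{41} form a cyclic group of order 40.
As gcd(19, 40) = 1, raising to the 19th power is a bijection on this group: if a^19 ≡ b^19 then (ab^{−1})^19 = 1, and the only element of order dividing gcd(19, 40) = 1 is 1, so a = b.
With σ(0) = 0 this makes σ injective on all of ℤ_{41}, hence bijective (finite equal-size domain and codomain). In particular σ is injective.
Since σ is injective, we find the preimage of 38. The inverse of x ↦ x^19 on (ℤ_{41})^× is x ↦ x^19, because 19·19 = 361 = 9·40 + 1 ≡ 1 (mod 40) and x^{40} = 1 for x ≠ 0 (Fermat). So σ⁻¹(38) = 38^19 mod 41.
Repeated squaring mod 41: 38^1 ≡ 38, 38^2 ≡ 38² = 1444 ≡ 9, 38^4 ≡ 9² = 81 ≡ 40, 38^8 ≡ 40² = 1600 ≡ 1, 38^16 ≡ 1² = 1. Since 19 = 16 + 2 + 1, 38^19 ≡ 1·9·38: 1·9 = 9, then 9·38 = 342 ≡ 14. So 38^19 ≡ 14 (mod 41).
Hence σ⁻¹(38) = 14.

14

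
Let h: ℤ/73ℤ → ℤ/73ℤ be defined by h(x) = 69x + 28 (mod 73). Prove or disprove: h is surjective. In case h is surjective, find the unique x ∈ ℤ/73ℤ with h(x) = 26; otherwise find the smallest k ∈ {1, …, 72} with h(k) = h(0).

37

Recall: h is surjective if every y in the codomain equals h(x) for some x in the domain.
Since gcd(69, 73) = 1, 69 is invertible modulo 73. Euclid's algorithm: 73 = 1·69 + 4, 69 = 17·4 + 1; back-substituting gives 1 = 18·69 − 17·73, so 69⁻¹ ≡ 18 (mod 73).
For any y ∈ ℤ/73ℤ, x = 18(y − 28) mod 73 satisfies h(x) = 69·18(y − 28) + 28 ≡ y (since 69·18 ≡ 1 mod 73). So every y has a preimage.
So h is surjective.
Since h is surjective, we compute h⁻¹(26): solve 69x + 28 ≡ 26 (mod 73), i.e. 69x ≡ 71 (mod 73).
Multiplying by 69⁻¹ = 18 gives x ≡ 18·71 = 1278 = 17·73 + 37 ≡ 37 (mod 73).
Check: h(37) = 69·37 + 28 = 2581 = 35·73 + 26 ≡ 26 (mod 73).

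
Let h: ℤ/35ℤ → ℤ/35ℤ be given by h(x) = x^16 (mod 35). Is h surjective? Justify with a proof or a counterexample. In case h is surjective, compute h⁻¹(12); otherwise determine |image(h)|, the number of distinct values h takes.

h(3): Repeated squaring mod 35: 3^1 ≡ 3, 3^2 ≡ 3² = 9, 3^4 ≡ 9² = 81 ≡ 11, 3^8 ≡ 11² = 121 ≡ 16, 3^16 ≡ 16² = 256 ≡ 11. So 3^16 ≡ 11 (mod 35).
h(4): Repeated squaring mod 35: 4^1 ≡ 4, 4^2 ≡ 4² = 16, 4^4 ≡ 16² = 256 ≡ 11, 4^8 ≡ 11² = 121 ≡ 16, 4^16 ≡ 16² = 256 ≡ 11. So 4^16 ≡ 11 (mod 35).
So h(3) = h(4) = 11 while 3 ≠ 4, hence h is not injective.
A non-injective map from the 35-element set ℤ/35ℤ to itself takes at most 34 distinct values, so it cannot be surjective. Thus h is not surjective.
Since h is not surjective, we determine |image(h)|. Computing x^16 mod 35 for each x (by repeated squaring, reducing mod 35 at every step), the values h(0), h(1), …, h(34) are: 0, 1, 16, 11, 11, 30, 1, 21, 1, 16, 25, 11, 16, 1, 21, 15, 16, 11, 11, 16, 15, 21, 1, 16, 11, 25, 16, 1, 21, 1, 30, 11, 11, 16, 1.
The distinct values are {0, 1, 11, 15, 16, 21, 25, 30}; there are 8 of them.

8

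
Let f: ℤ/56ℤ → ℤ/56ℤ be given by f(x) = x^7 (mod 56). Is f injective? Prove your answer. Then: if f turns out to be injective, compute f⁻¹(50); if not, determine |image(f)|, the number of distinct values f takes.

35

f(0) = 0^7 = 0.
f(14): Repeated squaring mod 56: 14^1 ≡ 14, 14^2 ≡ 14² = 196 ≡ 28, 14^4 ≡ 28² = 784 ≡ 0. Since 7 = 4 + 2 + 1, 14^7 ≡ 0·28·14: 0·28 = 0, then 0·14 = 0. So 14^7 ≡ 0 (mod 56).
So f(0) = f(14) = 0 while 0 ≠ 14, therefore f is not injective.
Since f is not injective, we determine |image(f)|. Computing x^7 mod 56 for each x (by repeated squaring, reducing mod 56 at every step), the values f(0), f(1), …, f(55) are: 0, 1, 16, 3, 32, 5, 48, 7, 8, 9, 24, 11, 40, 13, 0, 15, 16, 17, 32, 19, 48, 21, 8, 23, 24, 25, 40, 27, 0, 29, 16, 31, 32, 33, 48, 35, 8, 37, 24, 39, 40, 41, 0, 43, 16, 45, 32, 47, 48, 49, 8, 51, 24, 53, 40, 55.
The distinct values are {0, 1, 3, 5, 7, 8, 9, 11, 13, 15, 16, 17, 19, 21, 23, 24, 25, 27, 29, 31, 32, 33, 35, 37, 39, 40, 41, 43, 45, 47, 48, 49, 51, 53, 55}; there are 35 of them.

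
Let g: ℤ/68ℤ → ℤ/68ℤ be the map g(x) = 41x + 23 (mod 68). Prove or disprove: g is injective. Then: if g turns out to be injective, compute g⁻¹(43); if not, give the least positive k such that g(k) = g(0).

32

Suppose g(u) = g(v) in ℤ/68ℤ. Then 41u + 23 ≡ 41v + 23 (mod 68), so 41(u − v) ≡ 0 (mod 68).
Since gcd(41, 68) = 1, 41 is invertible modulo 68, so u − v ≡ 0 (mod 68), i.e. u = v.
So g is injective.
We now compute 41⁻¹ mod 68 explicitly. Euclid's algorithm: 68 = 1·41 + 27, 41 = 1·27 + 14, 27 = 1·14 + 13, 14 = 1·13 + 1; back-substituting gives 1 = 5·41 − 3·68, so 41⁻¹ ≡ 5 (mod 68).
Since g is injective, we find g⁻¹(43): we need 41x ≡ 43 − 23 ≡ 20 (mod 68). Using 41⁻¹ = 5: x ≡ 5·20 = 100 = 1·68 + 32, so x = 32.
Check: g(32) = 41·32 + 23 = 1335 = 19·68 + 43 ≡ 43 (mod 68).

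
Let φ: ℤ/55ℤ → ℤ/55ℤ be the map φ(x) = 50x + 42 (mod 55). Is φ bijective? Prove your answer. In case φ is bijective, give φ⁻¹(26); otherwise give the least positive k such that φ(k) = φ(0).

We have gcd(50, 55) = 5 > 1. Taking a = 0 and b = 11: φ(0) = 42 and φ(11) = 50·11 + 42 = 592 ≡ 42 (mod 55).
So φ(0) = φ(11) while 0 ≠ 11, thus φ is not injective, hence not bijective.
Since φ is not bijective, we find the least positive k with φ(k) = φ(0): this means 50k ≡ 0 (mod 55), i.e. 55 ∣ 50k. Since gcd(50, 55) = 5, dividing through by 5 this holds exactly when 11 ∣ 10k, and as gcd(10, 11) = 1, exactly when 11 ∣ k.
The smallest positive such k is 11.

11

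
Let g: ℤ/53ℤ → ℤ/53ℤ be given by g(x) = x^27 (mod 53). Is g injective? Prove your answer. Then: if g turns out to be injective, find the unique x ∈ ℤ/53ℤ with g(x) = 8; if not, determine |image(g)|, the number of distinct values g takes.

Since 53 is prime, the nonzero elements of ℤ/53ℤ form a cyclic group of order 52.
As gcd(27, 52) = 1, raising to the 27th power is a bijection on this group: if u^27 ≡ v^27 then (uv^{−1})^27 = 1, and the only element of order dividing gcd(27, 52) = 1 is 1, so u = v.
With g(0) = 0 this makes g injective on all of ℤ/53ℤ, hence bijective (finite equal-size domain and codomain). In particular g is injective.
Since g is injective, we find the preimage of 8. The inverse of x ↦ x^27 on (ℤ/53ℤ)^× is x ↦ x^27, because 27·27 = 729 = 14·52 + 1 ≡ 1 (mod 52) and x^{52} = 1 for x ≠ 0 (Fermat). So g⁻¹(8) = 8^27 mod 53.
Repeated squaring mod 53: 8^1 ≡ 8, 8^2 ≡ 8² = 64 ≡ 11, 8^4 ≡ 11² = 121 ≡ 15, 8^8 ≡ 15² = 225 ≡ 13, 8^16 ≡ 13² = 169 ≡ 10. Since 27 = 16 + 8 + 2 + 1, 8^27 ≡ 10·13·11·8: 10·13 = 130 ≡ 24, then 24·11 = 264 ≡ 52, then 52·8 = 416 ≡ 45. So 8^27 ≡ 45 (mod 53).
Hence g⁻¹(8) = 45.

45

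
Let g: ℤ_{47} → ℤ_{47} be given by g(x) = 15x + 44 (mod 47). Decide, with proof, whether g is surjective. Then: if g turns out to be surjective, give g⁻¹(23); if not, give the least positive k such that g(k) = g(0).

8

Since gcd(15, 47) = 1, 15 is invertible modulo 47. Euclid's algorithm: 47 = 3·15 + 2, 15 = 7·2 + 1; back-substituting gives 1 = 22·15 − 7·47, so 15⁻¹ ≡ 22 (mod 47).
For any y ∈ ℤ_{47}, x = 22(y − 44) mod 47 satisfies g(x) = 15·22(y − 44) + 44 ≡ y (since 15·22 ≡ 1 mod 47). So every y has a preimage.
Therefore g is surjective.
Since g is surjective, we compute g⁻¹(23): solve 15x + 44 ≡ 23 (mod 47), i.e. 15x ≡ 26 (mod 47).
Multiplying by 15⁻¹ = 22 gives x ≡ 22·26 = 572 = 12·47 + 8 ≡ 8 (mod 47).
Check: g(8) = 15·8 + 44 = 164 = 3·47 + 23 ≡ 23 (mod 47).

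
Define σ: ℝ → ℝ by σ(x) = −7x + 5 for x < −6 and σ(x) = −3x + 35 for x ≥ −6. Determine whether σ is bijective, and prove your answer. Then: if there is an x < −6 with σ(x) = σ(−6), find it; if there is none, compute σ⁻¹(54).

Both pieces are strictly decreasing (slopes −7 and −3), so each is injective on its own interval.
The left piece maps (−∞, −6) onto (47, ∞); the right piece maps [−6, ∞) onto (−∞, 53].
These images overlap. In particular σ(−6) = 53 (right piece), and solving −7x + 5 = 53 on the left piece gives x = −48/7 < −6.
So σ(−48/7) = σ(−6) with −48/7 ≠ −6, and σ is not injective, hence not bijective. This x = −48/7 is the requested value below −6.

-48/7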